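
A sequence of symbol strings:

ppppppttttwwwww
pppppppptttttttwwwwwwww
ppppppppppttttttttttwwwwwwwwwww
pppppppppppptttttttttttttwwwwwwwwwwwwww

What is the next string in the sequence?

The n-th term is 2n+2 p's then 3n-2 t's then 3n-1 w's, where the shown terms are n = 2, 3, 4, 5.
For the next term, n = 6, so the run lengths are 14, 16, 17.

ppppppppppppppttttttttttttttttwwwwwwwwwwwwwwwww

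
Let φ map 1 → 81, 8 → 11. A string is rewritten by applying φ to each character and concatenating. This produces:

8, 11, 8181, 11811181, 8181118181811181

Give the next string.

11811181818111811181118181811181

φ(8181118181811181) expands symbol-by-symbol to 11 81 11 81 81 81 11 81 11 81 11 81 81 81 11 81; joining the 16 pieces gives the next term.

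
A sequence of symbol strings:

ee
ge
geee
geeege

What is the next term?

geeegegeee

From term 3 onward, concatenate the last term with the second-to-last: ge·ee = geee, geee·ge = geeege, …
Continuing: geeege · geee gives term 5.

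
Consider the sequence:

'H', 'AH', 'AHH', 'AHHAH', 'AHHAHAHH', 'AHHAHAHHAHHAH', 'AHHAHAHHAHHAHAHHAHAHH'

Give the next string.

AHHAHAHHAHHAHAHHAHAHHAHHAHAHHAHHAH

This is a Fibonacci-style word recurrence s(k) = s(k−1)·s(k−2): e.g. AH·H = AHH.
Continuing: AHHAHAHHAHHAHAHHAHAHH · AHHAHAHHAHHAH gives term 8.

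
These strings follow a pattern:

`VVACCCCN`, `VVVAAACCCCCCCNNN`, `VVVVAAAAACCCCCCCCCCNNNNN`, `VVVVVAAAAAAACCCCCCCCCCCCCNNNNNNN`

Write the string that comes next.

VVVVVVAAAAAAAAACCCCCCCCCCCCCCCCNNNNNNNNN

Each string has the form V^{n+1} A^{2n-1} C^{3n+1} N^{2n-1} (n = 1, 2, …).
For the next term, n = 5, so the run lengths are 6, 9, 16, 9.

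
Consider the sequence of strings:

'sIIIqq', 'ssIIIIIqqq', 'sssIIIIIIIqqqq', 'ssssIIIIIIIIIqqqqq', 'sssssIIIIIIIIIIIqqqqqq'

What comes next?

Term n consists of n s's, followed by 2n+1 I's, followed by n+1 q's (n = 1, 2, …).
For the next term, n = 6, so the run lengths are 6, 13, 7.

ssssssIIIIIIIIIIIIIqqqqqqq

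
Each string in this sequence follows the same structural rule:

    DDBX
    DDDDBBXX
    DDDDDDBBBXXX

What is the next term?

DDDDDDDDBBBBXXXX

The n-th term is 2n D's then n B's then n X's (n = 1, 2, …).
For the next term, n = 4, so the run lengths are 8, 4, 4.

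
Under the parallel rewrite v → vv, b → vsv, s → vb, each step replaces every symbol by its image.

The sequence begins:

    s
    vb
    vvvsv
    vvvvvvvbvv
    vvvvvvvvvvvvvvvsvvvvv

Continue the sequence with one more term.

φ(vvvvvvvvvvvvvvvsvvvvv) expands symbol-by-symbol to vv vv vv vv vv vv vv vv vv vv vv vv vv vv vv vb vv vv vv vv vv; joining the 21 pieces gives the next term.

vvvvvvvvvvvvvvvvvvvvvvvvvvvvvvvbvvvvvvvvvv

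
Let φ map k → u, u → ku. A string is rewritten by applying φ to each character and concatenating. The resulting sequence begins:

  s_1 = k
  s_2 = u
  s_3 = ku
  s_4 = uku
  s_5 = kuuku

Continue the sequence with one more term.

ukukuuku

Expanding kuuku: k→u, u→ku, u→ku, k→u, u→ku. Concatenated: u ku ku u ku.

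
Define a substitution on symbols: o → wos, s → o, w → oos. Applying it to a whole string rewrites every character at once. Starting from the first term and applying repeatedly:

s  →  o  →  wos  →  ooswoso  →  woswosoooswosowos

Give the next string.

Applying the rule to each of the 17 symbols of woswosoooswosowos gives the pieces oos wos o oos wos o wos wos wos o oos wos o wos oos wos o, which concatenate to the answer.

ooswosoooswosowoswoswosoooswosowosooswoso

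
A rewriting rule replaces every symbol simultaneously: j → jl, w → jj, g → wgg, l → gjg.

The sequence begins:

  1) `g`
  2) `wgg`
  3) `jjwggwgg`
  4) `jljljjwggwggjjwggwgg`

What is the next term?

jlgjgjlgjgjljljjwggwggjjwggwggjljljjwggwggjjwggwgg

Replace each of the 20 characters of jljljjwggwggjjwggwgg in place — jl gjg jl gjg jl jl jj wgg wgg jj wgg wgg jl jl jj wgg wgg jj wgg wgg — and concatenate.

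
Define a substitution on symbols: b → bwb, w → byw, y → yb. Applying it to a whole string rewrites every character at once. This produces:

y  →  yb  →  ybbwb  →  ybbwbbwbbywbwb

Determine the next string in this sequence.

Rewriting the 14 symbols of ybbwbbwbbywbwb one by one yields yb bwb bwb byw bwb bwb byw bwb bwb yb byw bwb byw bwb; concatenated:

ybbwbbwbbywbwbbwbbywbwbbwbybbywbwbbywbwb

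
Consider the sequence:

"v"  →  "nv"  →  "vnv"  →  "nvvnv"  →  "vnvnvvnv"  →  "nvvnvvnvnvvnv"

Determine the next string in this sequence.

This is a Fibonacci-style word recurrence s(k) = s(k−2)·s(k−1): e.g. v·nv = vnv.
The next term joins vnvnvvnv and nvvnvvnvnvvnv.

vnvnvvnvnvvnvvnvnvvnv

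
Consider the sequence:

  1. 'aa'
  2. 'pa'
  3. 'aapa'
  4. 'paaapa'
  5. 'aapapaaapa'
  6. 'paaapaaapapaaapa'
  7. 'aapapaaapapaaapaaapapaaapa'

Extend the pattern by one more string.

Each term (from the third on) is the two preceding terms concatenated in order: term 3 = aa·pa = aapa.
So term 8 is paaapaaapapaaapa·aapapaaapapaaapaaapapaaapa.

paaapaaapapaaapaaapapaaapapaaapaaapapaaapa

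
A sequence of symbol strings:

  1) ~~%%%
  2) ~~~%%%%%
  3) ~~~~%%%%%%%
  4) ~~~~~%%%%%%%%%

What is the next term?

~~~~~~%%%%%%%%%%%

The n-th term is n ~'s then 2n-1 %'s, where the shown terms are n = 2, 3, 4, 5.
Setting n = 6 gives 6, 11 characters in each block.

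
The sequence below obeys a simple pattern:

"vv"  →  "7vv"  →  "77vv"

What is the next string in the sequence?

Each term is the previous one with 7 prepended.
One more step from 77vv gives the answer.

777vv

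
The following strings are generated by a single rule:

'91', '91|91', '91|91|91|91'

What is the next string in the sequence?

s(k+1) = s(k)·|·s(k) — each term doubles the last with '|' between the halves.
One more doubling of 91|91|91|91 gives the answer.

91|91|91|91|91|91|91|91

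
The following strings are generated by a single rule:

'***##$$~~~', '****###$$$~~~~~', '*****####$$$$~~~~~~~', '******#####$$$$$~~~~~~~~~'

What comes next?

Each string has the form *^{n+1} #^{n} $^{n} ~^{2n-1}, where the shown terms are n = 2, 3, 4, 5.
At n = 6 the blocks have lengths 7, 6, 6, 11.

*******######$$$$$$~~~~~~~~~~~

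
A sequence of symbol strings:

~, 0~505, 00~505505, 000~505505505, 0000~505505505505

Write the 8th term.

Each term wraps the previous one in 0 on the left and 505 on the right.
From 0000~505505505505, 3 further steps: 0000~505505505505 → 00000~505505505505505 → 000000~505505505505505505 → (answer).

0000000~505505505505505505505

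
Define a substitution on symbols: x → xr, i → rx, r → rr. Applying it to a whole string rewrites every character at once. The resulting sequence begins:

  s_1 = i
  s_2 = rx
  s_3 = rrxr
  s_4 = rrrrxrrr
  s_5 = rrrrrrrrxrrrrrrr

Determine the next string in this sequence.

φ(rrrrrrrrxrrrrrrr) expands symbol-by-symbol to rr rr rr rr rr rr rr rr xr rr rr rr rr rr rr rr; joining the 16 pieces gives the next term.

rrrrrrrrrrrrrrrrxrrrrrrrrrrrrrrr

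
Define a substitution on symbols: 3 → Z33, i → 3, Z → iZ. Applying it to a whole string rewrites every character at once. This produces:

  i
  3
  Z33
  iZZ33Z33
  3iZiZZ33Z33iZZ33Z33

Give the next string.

Z333iZ3iZiZZ33Z33iZZ33Z333iZiZZ33Z33iZZ33Z33

Replace each of the 19 characters of 3iZiZZ33Z33iZZ33Z33 in place — Z33 3 iZ 3 iZ iZ Z33 Z33 iZ Z33 Z33 3 iZ iZ Z33 Z33 iZ Z33 Z33 — and concatenate.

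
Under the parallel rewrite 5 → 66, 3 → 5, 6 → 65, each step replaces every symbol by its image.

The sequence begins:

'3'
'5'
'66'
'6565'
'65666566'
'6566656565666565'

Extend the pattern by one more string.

Applying the rule to each of the 16 symbols of 6566656565666565 gives the pieces 65 66 65 65 65 66 65 66 65 66 65 65 65 66 65 66, which concatenate to the answer.

65666565656665666566656565666566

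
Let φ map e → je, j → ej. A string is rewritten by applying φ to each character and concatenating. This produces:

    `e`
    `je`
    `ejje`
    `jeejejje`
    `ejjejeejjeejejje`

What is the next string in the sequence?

jeejejjeejjejeejejjejeejjeejejje

φ(ejjejeejjeejejje) expands symbol-by-symbol to je ej ej je ej je je ej ej je je ej je ej ej je; joining the 16 pieces gives the next term.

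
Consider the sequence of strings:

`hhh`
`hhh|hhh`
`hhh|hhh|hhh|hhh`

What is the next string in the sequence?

s(k+1) = s(k)·|·s(k) — each term doubles the last with '|' between the halves.
One more doubling of hhh|hhh|hhh|hhh gives the answer.

hhh|hhh|hhh|hhh|hhh|hhh|hhh|hhh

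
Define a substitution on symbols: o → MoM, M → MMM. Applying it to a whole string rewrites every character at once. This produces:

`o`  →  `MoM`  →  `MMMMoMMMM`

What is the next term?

Apply φ to MMMMoMMMM symbol by symbol: M→MMM, M→MMM, M→MMM, M→MMM, o→MoM, M→MMM, M→MMM, M→MMM, M→MMM; joined: MMM MMM MMM MMM MoM MMM MMM MMM MMM.

MMMMMMMMMMMMMoMMMMMMMMMMMMM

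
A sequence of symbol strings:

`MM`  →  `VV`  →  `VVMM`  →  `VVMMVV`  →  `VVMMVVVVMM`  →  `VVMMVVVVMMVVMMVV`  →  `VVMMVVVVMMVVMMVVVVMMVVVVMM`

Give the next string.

Each term (from the third on) is the previous term followed by the one before it: term 3 = VV·MM = VVMM.
The next term joins VVMMVVVVMMVVMMVVVVMMVVVVMM and VVMMVVVVMMVVMMVV.

VVMMVVVVMMVVMMVVVVMMVVVVMMVVMMVVVVMMVVMMVV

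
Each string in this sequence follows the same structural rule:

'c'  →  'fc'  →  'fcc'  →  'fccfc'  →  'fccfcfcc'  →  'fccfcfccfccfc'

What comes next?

This is a Fibonacci-style word recurrence s(k) = s(k−1)·s(k−2): e.g. fc·c = fcc.
So term 7 is fccfcfccfccfc·fccfcfcc.

fccfcfccfccfcfccfcfcc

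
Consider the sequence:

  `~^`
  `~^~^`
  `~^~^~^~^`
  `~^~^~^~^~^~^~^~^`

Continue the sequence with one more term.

s(k+1) = s(k)·s(k) — each term doubles the last.
Doubling ~^~^~^~^~^~^~^~^:

~^~^~^~^~^~^~^~^~^~^~^~^~^~^~^~^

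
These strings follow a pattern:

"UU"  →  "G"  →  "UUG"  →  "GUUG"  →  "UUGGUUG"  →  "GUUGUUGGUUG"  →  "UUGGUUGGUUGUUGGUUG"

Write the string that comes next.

GUUGUUGGUUGUUGGUUGGUUGUUGGUUG

Each term (from the third on) is the two preceding terms concatenated in order: term 3 = UU·G = UUG.
So term 8 is GUUGUUGGUUG·UUGGUUGGUUGUUGGUUG.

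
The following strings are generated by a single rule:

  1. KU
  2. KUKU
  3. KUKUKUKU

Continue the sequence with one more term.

s(k+1) = s(k)·s(k) — each term doubles the last.
So the next term is two copies of KUKUKUKU.

KUKUKUKUKUKUKUKU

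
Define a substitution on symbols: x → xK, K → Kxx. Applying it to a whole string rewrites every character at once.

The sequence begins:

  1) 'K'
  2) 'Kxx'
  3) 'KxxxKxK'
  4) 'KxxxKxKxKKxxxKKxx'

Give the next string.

Rewriting the 17 symbols of KxxxKxKxKKxxxKKxx one by one yields Kxx xK xK xK Kxx xK Kxx xK Kxx Kxx xK xK xK Kxx Kxx xK xK; concatenated:

KxxxKxKxKKxxxKKxxxKKxxKxxxKxKxKKxxKxxxKxK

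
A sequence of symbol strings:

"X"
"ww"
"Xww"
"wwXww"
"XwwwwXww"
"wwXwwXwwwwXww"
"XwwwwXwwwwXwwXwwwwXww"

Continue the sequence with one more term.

This is a Fibonacci-style word recurrence s(k) = s(k−2)·s(k−1): e.g. X·ww = Xww.
The next term joins wwXwwXwwwwXww and XwwwwXwwwwXwwXwwwwXww.

wwXwwXwwwwXwwXwwwwXwwwwXwwXwwwwXww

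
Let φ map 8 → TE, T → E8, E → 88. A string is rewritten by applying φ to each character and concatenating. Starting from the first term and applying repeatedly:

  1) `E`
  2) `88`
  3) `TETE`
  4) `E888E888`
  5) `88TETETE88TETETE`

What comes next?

Replace each of the 16 characters of 88TETETE88TETETE in place — TE TE E8 88 E8 88 E8 88 TE TE E8 88 E8 88 E8 88 — and concatenate.

TETEE888E888E888TETEE888E888E888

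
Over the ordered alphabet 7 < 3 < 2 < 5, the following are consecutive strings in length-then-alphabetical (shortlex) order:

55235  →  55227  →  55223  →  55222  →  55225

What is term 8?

55252

Continuing the enumeration 3 steps past 55225: 55225 → 55257 → 55253 → (answer).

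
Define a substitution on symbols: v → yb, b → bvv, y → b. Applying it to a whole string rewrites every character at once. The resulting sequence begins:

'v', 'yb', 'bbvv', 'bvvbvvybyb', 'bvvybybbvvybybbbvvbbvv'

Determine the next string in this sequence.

Rewriting the 22 symbols of bvvybybbvvybybbbvvbbvv one by one yields bvv yb yb b bvv b bvv bvv yb yb b bvv b bvv bvv bvv yb yb bvv bvv yb yb; concatenated:

bvvybybbbvvbbvvbvvybybbbvvbbvvbvvbvvybybbvvbvvybyb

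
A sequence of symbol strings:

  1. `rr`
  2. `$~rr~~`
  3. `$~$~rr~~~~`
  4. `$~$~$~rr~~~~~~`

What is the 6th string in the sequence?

Every step adds $~ to the front and ~~ to the end of the previous string.
From $~$~$~rr~~~~~~, 2 further steps: $~$~$~rr~~~~~~ → $~$~$~$~rr~~~~~~~~ → (answer).

$~$~$~$~$~rr~~~~~~~~~~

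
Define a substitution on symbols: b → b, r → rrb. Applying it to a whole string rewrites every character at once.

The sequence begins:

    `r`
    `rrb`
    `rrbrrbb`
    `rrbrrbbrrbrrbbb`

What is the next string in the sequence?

Rewriting the 15 symbols of rrbrrbbrrbrrbbb one by one yields rrb rrb b rrb rrb b b rrb rrb b rrb rrb b b b; concatenated:

rrbrrbbrrbrrbbbrrbrrbbrrbrrbbbb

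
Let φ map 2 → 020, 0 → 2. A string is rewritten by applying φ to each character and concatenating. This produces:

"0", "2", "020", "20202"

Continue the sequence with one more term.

02020202020

Rewriting each symbol of 20202: 2→020, 0→2, 2→020, 0→2, 2→020, which concatenates to 020 2 020 2 020.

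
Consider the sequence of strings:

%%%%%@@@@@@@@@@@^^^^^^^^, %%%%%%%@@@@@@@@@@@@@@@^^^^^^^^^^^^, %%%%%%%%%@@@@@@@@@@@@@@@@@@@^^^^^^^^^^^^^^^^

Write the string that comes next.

Reading off run lengths: % runs 5, 7, 9; @ runs 11, 15, 19; ^ runs 8, 12, 16 — each is linear in n, where the shown terms are n = 2, 3, 4.
For the next term, n = 5, so the run lengths are 11, 23, 20.

%%%%%%%%%%%@@@@@@@@@@@@@@@@@@@@@@@^^^^^^^^^^^^^^^^^^^^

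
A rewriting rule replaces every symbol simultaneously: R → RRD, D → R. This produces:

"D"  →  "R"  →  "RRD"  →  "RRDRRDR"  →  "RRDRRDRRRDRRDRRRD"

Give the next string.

φ(RRDRRDRRRDRRDRRRD) expands symbol-by-symbol to RRD RRD R RRD RRD R RRD RRD RRD R RRD RRD R RRD RRD RRD R; joining the 17 pieces gives the next term.

RRDRRDRRRDRRDRRRDRRDRRDRRRDRRDRRRDRRDRRDR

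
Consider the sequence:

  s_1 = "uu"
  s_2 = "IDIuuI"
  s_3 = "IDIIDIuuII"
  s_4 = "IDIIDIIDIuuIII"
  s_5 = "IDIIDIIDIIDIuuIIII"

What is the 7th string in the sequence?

IDIIDIIDIIDIIDIIDIuuIIIIII

Every step adds IDI to the front and I to the end of the previous string.
From IDIIDIIDIIDIuuIIII, 2 further steps: IDIIDIIDIIDIuuIIII → IDIIDIIDIIDIIDIuuIIIII → (answer).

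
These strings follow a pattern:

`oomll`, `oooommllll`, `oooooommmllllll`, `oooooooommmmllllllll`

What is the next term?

oooooooooommmmmllllllllll

Term n consists of 2n o's, followed by n m's, followed by 2n l's (n = 1, 2, …).
Setting n = 5 gives 10, 5, 10 characters in each block.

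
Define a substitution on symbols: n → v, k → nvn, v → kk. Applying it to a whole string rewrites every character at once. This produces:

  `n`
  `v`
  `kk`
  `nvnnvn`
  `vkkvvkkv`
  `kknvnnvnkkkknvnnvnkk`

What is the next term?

φ(kknvnnvnkkkknvnnvnkk) expands symbol-by-symbol to nvn nvn v kk v v kk v nvn nvn nvn nvn v kk v v kk v nvn nvn; joining the 20 pieces gives the next term.

nvnnvnvkkvvkkvnvnnvnnvnnvnvkkvvkkvnvnnvn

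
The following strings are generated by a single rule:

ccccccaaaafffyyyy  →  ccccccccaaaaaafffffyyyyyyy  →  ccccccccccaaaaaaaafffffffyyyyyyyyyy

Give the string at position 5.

ccccccccccccccaaaaaaaaaaaafffffffffffyyyyyyyyyyyyyyyy

Reading off run lengths: c runs 6, 8, 10; a runs 4, 6, 8; f runs 3, 5, 7; y runs 4, 7, 10 — each is linear in n, where the shown terms are n = 2, 3, 4.
At n = 6 the blocks have lengths 14, 12, 11, 16.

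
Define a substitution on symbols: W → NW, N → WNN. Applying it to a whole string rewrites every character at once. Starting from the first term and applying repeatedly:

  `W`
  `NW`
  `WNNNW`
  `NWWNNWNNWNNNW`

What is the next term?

φ(NWWNNWNNWNNNW) expands symbol-by-symbol to WNN NW NW WNN WNN NW WNN WNN NW WNN WNN WNN NW; joining the 13 pieces gives the next term.

WNNNWNWWNNWNNNWWNNWNNNWWNNWNNWNNNW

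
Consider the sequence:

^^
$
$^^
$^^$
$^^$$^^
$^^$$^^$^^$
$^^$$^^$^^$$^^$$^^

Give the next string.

$^^$$^^$^^$$^^$$^^$^^$$^^$^^$

This is a Fibonacci-style word recurrence s(k) = s(k−1)·s(k−2): e.g. $·^^ = $^^.
Continuing: $^^$$^^$^^$$^^$$^^ · $^^$$^^$^^$ gives term 8.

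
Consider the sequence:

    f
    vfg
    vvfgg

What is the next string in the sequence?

vvvfggg

s(k+1) = v·s(k)·g, so each term gains v as a prefix and g as a suffix.
One more step from vvfgg gives the answer.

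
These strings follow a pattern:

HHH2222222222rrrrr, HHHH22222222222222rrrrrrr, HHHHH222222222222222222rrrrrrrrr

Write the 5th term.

Term n consists of n+1 H's, followed by 4n+2 2's, followed by 2n+1 r's, where the shown terms are n = 2, 3, 4.
Setting n = 6 gives 7, 26, 13 characters in each block.

HHHHHHH22222222222222222222222222rrrrrrrrrrrrr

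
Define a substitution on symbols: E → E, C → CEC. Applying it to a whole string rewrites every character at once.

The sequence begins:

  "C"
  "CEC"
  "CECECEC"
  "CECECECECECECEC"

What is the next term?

Applying the rule to each of the 15 symbols of CECECECECECECEC gives the pieces CEC E CEC E CEC E CEC E CEC E CEC E CEC E CEC, which concatenate to the answer.

CECECECECECECECECECECECECECECEC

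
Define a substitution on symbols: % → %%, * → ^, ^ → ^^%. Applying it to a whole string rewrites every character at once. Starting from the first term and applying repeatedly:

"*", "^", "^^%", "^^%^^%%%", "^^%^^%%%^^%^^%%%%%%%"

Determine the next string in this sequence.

^^%^^%%%^^%^^%%%%%%%^^%^^%%%^^%^^%%%%%%%%%%%%%%%

φ(^^%^^%%%^^%^^%%%%%%%) expands symbol-by-symbol to ^^% ^^% %% ^^% ^^% %% %% %% ^^% ^^% %% ^^% ^^% %% %% %% %% %% %% %%; joining the 20 pieces gives the next term.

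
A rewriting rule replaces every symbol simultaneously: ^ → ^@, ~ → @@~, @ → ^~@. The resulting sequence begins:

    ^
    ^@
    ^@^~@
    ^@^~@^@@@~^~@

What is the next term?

φ(^@^~@^@@@~^~@) expands symbol-by-symbol to ^@ ^~@ ^@ @@~ ^~@ ^@ ^~@ ^~@ ^~@ @@~ ^@ @@~ ^~@; joining the 13 pieces gives the next term.

^@^~@^@@@~^~@^@^~@^~@^~@@@~^@@@~^~@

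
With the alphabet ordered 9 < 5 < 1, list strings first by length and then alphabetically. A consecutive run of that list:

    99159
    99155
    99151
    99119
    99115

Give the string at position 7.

95999

Advancing 2 positions from 99115 through 99115 → 99111 reaches term 7.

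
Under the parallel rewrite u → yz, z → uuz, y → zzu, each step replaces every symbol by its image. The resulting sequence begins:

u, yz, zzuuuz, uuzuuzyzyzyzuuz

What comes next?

Applying the rule to each of the 15 symbols of uuzuuzyzyzyzuuz gives the pieces yz yz uuz yz yz uuz zzu uuz zzu uuz zzu uuz yz yz uuz, which concatenate to the answer.

yzyzuuzyzyzuuzzzuuuzzzuuuzzzuuuzyzyzuuz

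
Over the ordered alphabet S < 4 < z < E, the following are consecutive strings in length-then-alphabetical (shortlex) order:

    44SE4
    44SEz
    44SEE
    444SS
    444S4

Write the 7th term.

Advancing 2 positions from 444S4 through 444S4 → 444Sz reaches term 7.

444SE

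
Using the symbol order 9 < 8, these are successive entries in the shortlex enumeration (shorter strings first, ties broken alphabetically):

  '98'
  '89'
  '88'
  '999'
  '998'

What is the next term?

Find the rightmost character of 998 below 8, bump it to the next letter, and reset everything to its right to 9.

989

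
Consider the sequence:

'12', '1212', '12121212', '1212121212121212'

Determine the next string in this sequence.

s(k+1) = s(k)·s(k) — each term doubles the last.
One more doubling of 1212121212121212 gives the answer.

12121212121212121212121212121212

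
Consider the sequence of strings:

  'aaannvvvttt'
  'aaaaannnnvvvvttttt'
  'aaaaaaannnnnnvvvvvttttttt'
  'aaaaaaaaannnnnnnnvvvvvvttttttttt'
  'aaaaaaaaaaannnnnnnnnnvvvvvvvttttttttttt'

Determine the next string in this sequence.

Term n consists of 2n+1 a's, followed by 2n n's, followed by n+2 v's, followed by 2n+1 t's (n = 1, 2, …).
Setting n = 6 gives 13, 12, 8, 13 characters in each block.

aaaaaaaaaaaaannnnnnnnnnnnvvvvvvvvttttttttttttt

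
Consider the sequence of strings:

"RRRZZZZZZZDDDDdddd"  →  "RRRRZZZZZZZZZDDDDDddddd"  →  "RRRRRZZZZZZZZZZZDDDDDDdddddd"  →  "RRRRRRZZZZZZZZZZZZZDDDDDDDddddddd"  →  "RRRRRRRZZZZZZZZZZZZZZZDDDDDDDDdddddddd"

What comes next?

RRRRRRRRZZZZZZZZZZZZZZZZZDDDDDDDDDddddddddd

Each string has the form R^{n} Z^{2n+1} D^{n+1} d^{n+1}, where the shown terms are n = 3, 4, 5, 6, 7.
For the next term, n = 8, so the run lengths are 8, 17, 9, 9.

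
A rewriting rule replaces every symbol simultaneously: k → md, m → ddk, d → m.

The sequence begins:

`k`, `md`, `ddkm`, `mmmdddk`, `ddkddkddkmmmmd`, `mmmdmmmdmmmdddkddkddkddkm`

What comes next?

ddkddkddkmddkddkddkmddkddkddkmmmmdmmmdmmmdmmmdddk

Replace each of the 25 characters of mmmdmmmdmmmdddkddkddkddkm in place — ddk ddk ddk m ddk ddk ddk m ddk ddk ddk m m m md m m md m m md m m md ddk — and concatenate.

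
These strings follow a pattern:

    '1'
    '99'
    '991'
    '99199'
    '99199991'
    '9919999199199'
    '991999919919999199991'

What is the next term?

This is a Fibonacci-style word recurrence s(k) = s(k−1)·s(k−2): e.g. 99·1 = 991.
So term 8 is 991999919919999199991·9919999199199.

9919999199199991999919919999199199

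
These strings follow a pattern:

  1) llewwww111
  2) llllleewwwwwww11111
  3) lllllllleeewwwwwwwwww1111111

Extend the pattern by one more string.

llllllllllleeeewwwwwwwwwwwww111111111

Term n consists of 3n-1 l's, followed by n e's, followed by 3n+1 w's, followed by 2n+1 1's (n = 1, 2, …).
At n = 4 the blocks have lengths 11, 4, 13, 9.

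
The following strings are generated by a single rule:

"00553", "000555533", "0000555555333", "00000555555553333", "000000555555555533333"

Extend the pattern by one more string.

0000000555555555555333333

Each string has the form 0^{n+1} 5^{2n} 3^{n} (n = 1, 2, …).
For the next term, n = 6, so the run lengths are 7, 12, 6.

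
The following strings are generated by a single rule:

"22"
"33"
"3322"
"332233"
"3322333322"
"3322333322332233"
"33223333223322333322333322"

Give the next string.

332233332233223333223333223322333322332233

Each term (from the third on) is the previous term followed by the one before it: term 3 = 33·22 = 3322.
So term 8 is 33223333223322333322333322·3322333322332233.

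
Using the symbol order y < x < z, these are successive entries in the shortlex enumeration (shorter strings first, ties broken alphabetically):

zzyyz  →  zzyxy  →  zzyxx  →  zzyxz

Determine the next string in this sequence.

zzyzy

Find the rightmost character of zzyxz below z, bump it to the next letter, and reset everything to its right to y.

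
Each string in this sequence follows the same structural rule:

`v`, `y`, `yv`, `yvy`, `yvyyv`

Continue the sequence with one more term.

yvyyvyvy

This is a Fibonacci-style word recurrence s(k) = s(k−1)·s(k−2): e.g. y·v = yv.
The next term joins yvyyv and yvy.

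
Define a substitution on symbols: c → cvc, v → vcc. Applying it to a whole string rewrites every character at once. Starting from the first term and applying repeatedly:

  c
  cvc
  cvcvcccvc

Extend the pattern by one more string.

Expanding cvcvcccvc: c→cvc, v→vcc, c→cvc, v→vcc, c→cvc, c→cvc, c→cvc, v→vcc, c→cvc. Concatenated: cvc vcc cvc vcc cvc cvc cvc vcc cvc.

cvcvcccvcvcccvccvccvcvcccvc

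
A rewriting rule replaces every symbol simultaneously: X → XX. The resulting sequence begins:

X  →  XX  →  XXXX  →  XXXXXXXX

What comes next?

XXXXXXXXXXXXXXXX

Apply φ to XXXXXXXX symbol by symbol: X→XX, X→XX, X→XX, X→XX, X→XX, X→XX, X→XX, X→XX; joined: XX XX XX XX XX XX XX XX.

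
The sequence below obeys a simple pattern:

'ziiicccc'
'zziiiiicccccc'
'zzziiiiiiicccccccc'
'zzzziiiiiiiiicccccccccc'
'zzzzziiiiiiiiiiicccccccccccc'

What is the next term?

zzzzzziiiiiiiiiiiiicccccccccccccc

The n-th term is n-1 z's then 2n-1 i's then 2n c's, where the shown terms are n = 2, 3, 4, 5, 6.
For the next term, n = 7, so the run lengths are 6, 13, 14.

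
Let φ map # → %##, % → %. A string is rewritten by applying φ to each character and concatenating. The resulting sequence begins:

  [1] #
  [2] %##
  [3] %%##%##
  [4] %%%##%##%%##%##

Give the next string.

Applying the rule to each of the 15 symbols of %%%##%##%%##%## gives the pieces % % % %## %## % %## %## % % %## %## % %## %##, which concatenate to the answer.

%%%%##%##%%##%##%%%##%##%%##%##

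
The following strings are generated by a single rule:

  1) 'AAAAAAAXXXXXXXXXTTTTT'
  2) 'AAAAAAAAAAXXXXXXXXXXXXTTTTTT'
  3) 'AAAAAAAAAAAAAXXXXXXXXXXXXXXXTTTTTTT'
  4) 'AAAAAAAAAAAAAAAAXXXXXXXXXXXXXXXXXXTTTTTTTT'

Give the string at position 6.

The n-th term is 3n-2 A's then 3n X's then n+2 T's, where the shown terms are n = 3, 4, 5, 6.
Setting n = 8 gives 22, 24, 10 characters in each block.

AAAAAAAAAAAAAAAAAAAAAAXXXXXXXXXXXXXXXXXXXXXXXXTTTTTTTTTT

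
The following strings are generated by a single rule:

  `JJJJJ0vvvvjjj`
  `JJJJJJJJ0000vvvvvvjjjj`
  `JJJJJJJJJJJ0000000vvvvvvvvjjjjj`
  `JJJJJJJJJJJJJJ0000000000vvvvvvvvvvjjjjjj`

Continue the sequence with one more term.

Term n consists of 3n+2 J's, followed by 3n-2 0's, followed by 2n+2 v's, followed by n+2 j's (n = 1, 2, …).
At n = 5 the blocks have lengths 17, 13, 12, 7.

JJJJJJJJJJJJJJJJJ0000000000000vvvvvvvvvvvvjjjjjjj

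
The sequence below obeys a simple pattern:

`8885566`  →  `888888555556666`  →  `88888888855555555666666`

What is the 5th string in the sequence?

888888888888888555555555555556666666666

The n-th term is 3n 8's then 3n-1 5's then 2n 6's (n = 1, 2, …).
For term 5, n = 5, so the run lengths are 15, 14, 10.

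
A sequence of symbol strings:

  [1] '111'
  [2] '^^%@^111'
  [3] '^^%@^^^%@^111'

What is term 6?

^^%@^^^%@^^^%@^^^%@^^^%@^111

The strings grow by a fixed prefix ^^%@^ each time.
From ^^%@^^^%@^111, 3 further steps: ^^%@^^^%@^111 → ^^%@^^^%@^^^%@^111 → ^^%@^^^%@^^^%@^^^%@^111 → (answer).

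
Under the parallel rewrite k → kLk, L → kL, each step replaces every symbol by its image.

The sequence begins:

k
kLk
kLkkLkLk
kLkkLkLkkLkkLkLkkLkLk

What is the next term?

Applying the rule to each of the 21 symbols of kLkkLkLkkLkkLkLkkLkLk gives the pieces kLk kL kLk kLk kL kLk kL kLk kLk kL kLk kLk kL kLk kL kLk kLk kL kLk kL kLk, which concatenate to the answer.

kLkkLkLkkLkkLkLkkLkLkkLkkLkLkkLkkLkLkkLkLkkLkkLkLkkLkLk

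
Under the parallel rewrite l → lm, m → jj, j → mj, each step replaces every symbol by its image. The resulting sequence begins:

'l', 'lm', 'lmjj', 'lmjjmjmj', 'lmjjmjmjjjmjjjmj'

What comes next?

Replace each of the 16 characters of lmjjmjmjjjmjjjmj in place — lm jj mj mj jj mj jj mj mj mj jj mj mj mj jj mj — and concatenate.

lmjjmjmjjjmjjjmjmjmjjjmjmjmjjjmj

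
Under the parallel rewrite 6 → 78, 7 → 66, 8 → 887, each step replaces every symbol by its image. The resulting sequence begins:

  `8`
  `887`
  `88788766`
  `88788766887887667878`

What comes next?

φ(88788766887887667878) expands symbol-by-symbol to 887 887 66 887 887 66 78 78 887 887 66 887 887 66 78 78 66 887 66 887; joining the 20 pieces gives the next term.

88788766887887667878887887668878876678786688766887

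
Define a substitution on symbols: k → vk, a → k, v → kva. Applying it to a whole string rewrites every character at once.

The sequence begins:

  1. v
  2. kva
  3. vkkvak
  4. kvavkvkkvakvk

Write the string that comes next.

Applying the rule to each of the 13 symbols of kvavkvkkvakvk gives the pieces vk kva k kva vk kva vk vk kva k vk kva vk, which concatenate to the answer.

vkkvakkvavkkvavkvkkvakvkkvavk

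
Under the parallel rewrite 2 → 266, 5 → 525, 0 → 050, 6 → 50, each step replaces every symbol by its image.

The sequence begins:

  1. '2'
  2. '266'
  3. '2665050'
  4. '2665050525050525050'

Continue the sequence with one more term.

Rewriting the 19 symbols of 2665050525050525050 one by one yields 266 50 50 525 050 525 050 525 266 525 050 525 050 525 266 525 050 525 050; concatenated:

2665050525050525050525266525050525050525266525050525050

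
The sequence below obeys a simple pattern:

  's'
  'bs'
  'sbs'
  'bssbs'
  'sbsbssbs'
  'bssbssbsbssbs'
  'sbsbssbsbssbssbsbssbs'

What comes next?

From term 3 onward, concatenate the second-to-last term with the last: s·bs = sbs, bs·sbs = bssbs, …
The next term joins bssbssbsbssbs and sbsbssbsbssbssbsbssbs.

bssbssbsbssbssbsbssbsbssbssbsbssbs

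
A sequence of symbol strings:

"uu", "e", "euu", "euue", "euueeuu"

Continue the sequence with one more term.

euueeuueuue

From term 3 onward, concatenate the last term with the second-to-last: e·uu = euu, euu·e = euue, …
So term 6 is euueeuu·euue.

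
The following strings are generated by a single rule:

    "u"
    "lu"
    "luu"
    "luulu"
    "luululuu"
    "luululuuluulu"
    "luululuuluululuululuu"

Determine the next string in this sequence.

luululuuluululuululuuluululuuluulu

Each term (from the third on) is the previous term followed by the one before it: term 3 = lu·u = luu.
The next term joins luululuuluululuululuu and luululuuluulu.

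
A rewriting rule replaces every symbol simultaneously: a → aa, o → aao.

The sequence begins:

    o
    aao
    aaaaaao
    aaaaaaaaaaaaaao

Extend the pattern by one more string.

aaaaaaaaaaaaaaaaaaaaaaaaaaaaaao

Applying the rule to each of the 15 symbols of aaaaaaaaaaaaaao gives the pieces aa aa aa aa aa aa aa aa aa aa aa aa aa aa aao, which concatenate to the answer.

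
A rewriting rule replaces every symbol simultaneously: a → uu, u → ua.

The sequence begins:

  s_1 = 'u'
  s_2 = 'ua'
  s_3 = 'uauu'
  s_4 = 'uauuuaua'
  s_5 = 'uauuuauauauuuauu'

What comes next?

φ(uauuuauauauuuauu) expands symbol-by-symbol to ua uu ua ua ua uu ua uu ua uu ua ua ua uu ua ua; joining the 16 pieces gives the next term.

uauuuauauauuuauuuauuuauauauuuaua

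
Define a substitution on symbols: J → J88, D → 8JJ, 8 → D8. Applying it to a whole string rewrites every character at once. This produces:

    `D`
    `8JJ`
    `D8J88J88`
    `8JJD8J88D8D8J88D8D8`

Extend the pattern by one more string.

Replace each of the 19 characters of 8JJD8J88D8D8J88D8D8 in place — D8 J88 J88 8JJ D8 J88 D8 D8 8JJ D8 8JJ D8 J88 D8 D8 8JJ D8 8JJ D8 — and concatenate.

D8J88J888JJD8J88D8D88JJD88JJD8J88D8D88JJD88JJD8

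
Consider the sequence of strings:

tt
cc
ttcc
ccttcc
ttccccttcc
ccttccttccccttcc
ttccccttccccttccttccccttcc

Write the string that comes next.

From term 3 onward, concatenate the second-to-last term with the last: tt·cc = ttcc, cc·ttcc = ccttcc, …
Continuing: ccttccttccccttcc · ttccccttccccttccttccccttcc gives term 8.

ccttccttccccttccttccccttccccttccttccccttcc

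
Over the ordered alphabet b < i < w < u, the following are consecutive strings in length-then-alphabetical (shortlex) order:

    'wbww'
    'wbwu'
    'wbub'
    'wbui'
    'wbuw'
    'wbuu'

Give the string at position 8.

Advancing 2 positions from wbuu through wbuu → wibb reaches term 8.

wibi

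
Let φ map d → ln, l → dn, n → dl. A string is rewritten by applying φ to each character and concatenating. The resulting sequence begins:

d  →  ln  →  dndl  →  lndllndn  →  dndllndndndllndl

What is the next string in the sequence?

φ(dndllndndndllndl) expands symbol-by-symbol to ln dl ln dn dn dl ln dl ln dl ln dn dn dl ln dn; joining the 16 pieces gives the next term.

lndllndndndllndllndllndndndllndn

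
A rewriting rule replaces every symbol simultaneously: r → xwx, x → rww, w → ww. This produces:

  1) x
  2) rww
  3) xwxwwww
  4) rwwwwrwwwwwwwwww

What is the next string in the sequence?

Rewriting the 16 symbols of rwwwwrwwwwwwwwww one by one yields xwx ww ww ww ww xwx ww ww ww ww ww ww ww ww ww ww; concatenated:

xwxwwwwwwwwxwxwwwwwwwwwwwwwwwwwwww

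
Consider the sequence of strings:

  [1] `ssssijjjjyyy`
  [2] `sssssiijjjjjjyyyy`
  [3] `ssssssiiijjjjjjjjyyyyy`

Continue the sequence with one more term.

Each string has the form s^{n+2} i^{n-1} j^{2n} y^{n+1}, where the shown terms are n = 2, 3, 4.
At n = 5 the blocks have lengths 7, 4, 10, 6.

sssssssiiiijjjjjjjjjjyyyyyy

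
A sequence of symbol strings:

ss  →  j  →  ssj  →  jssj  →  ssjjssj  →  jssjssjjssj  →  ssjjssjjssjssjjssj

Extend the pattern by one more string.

jssjssjjssjssjjssjjssjssjjssj

This is a Fibonacci-style word recurrence s(k) = s(k−2)·s(k−1): e.g. ss·j = ssj.
So term 8 is jssjssjjssj·ssjjssjjssjssjjssj.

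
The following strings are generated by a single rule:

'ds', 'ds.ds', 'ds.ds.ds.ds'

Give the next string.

ds.ds.ds.ds.ds.ds.ds.ds

Every step duplicates the string with '.' between the halves.
So the next term is two copies of ds.ds.ds.ds with '.' between the halves.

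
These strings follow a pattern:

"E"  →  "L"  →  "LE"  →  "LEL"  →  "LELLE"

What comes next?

LELLELEL

From term 3 onward, concatenate the last term with the second-to-last: L·E = LE, LE·L = LEL, …
Continuing: LELLE · LEL gives term 6.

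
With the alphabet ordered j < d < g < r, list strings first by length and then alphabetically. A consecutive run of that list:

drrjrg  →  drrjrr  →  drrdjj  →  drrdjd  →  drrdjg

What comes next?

Treat drrdjg as a base-4 numeral over the given alphabet and add one, carrying through any trailing r's.

drrdjr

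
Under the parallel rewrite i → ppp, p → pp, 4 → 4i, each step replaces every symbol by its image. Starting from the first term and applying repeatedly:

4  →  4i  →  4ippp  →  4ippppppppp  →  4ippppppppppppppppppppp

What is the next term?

4ippppppppppppppppppppppppppppppppppppppppppppp

Applying the rule to each of the 23 symbols of 4ippppppppppppppppppppp gives the pieces 4i ppp pp pp pp pp pp pp pp pp pp pp pp pp pp pp pp pp pp pp pp pp pp, which concatenate to the answer.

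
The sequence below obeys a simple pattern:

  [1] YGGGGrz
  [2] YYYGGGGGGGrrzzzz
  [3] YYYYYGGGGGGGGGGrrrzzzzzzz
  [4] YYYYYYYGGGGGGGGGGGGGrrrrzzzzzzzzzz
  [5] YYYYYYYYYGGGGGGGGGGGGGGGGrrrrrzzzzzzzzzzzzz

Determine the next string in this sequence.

YYYYYYYYYYYGGGGGGGGGGGGGGGGGGGrrrrrrzzzzzzzzzzzzzzzz

Each string has the form Y^{2n-1} G^{3n+1} r^{n} z^{3n-2} (n = 1, 2, …).
For the next term, n = 6, so the run lengths are 11, 19, 6, 16.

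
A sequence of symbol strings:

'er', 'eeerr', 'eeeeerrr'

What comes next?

Reading off run lengths: e runs 1, 3, 5; r runs 1, 2, 3 — each is linear in n (n = 1, 2, …).
For the next term, n = 4, so the run lengths are 7, 4.

eeeeeeerrrr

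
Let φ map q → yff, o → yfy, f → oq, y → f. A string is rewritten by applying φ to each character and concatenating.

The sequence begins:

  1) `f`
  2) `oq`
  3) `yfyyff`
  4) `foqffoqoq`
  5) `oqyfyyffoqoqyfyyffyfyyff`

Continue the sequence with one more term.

Replace each of the 24 characters of oqyfyyffoqoqyfyyffyfyyff in place — yfy yff f oq f f oq oq yfy yff yfy yff f oq f f oq oq f oq f f oq oq — and concatenate.

yfyyfffoqffoqoqyfyyffyfyyfffoqffoqoqfoqffoqoq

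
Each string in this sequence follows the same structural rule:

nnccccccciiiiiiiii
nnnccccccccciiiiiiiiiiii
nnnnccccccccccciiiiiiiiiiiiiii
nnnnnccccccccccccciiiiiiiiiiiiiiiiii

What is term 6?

The n-th term is n n's then 2n+3 c's then 3n+3 i's, where the shown terms are n = 2, 3, 4, 5.
Setting n = 7 gives 7, 17, 24 characters in each block.

nnnnnnnccccccccccccccccciiiiiiiiiiiiiiiiiiiiiiii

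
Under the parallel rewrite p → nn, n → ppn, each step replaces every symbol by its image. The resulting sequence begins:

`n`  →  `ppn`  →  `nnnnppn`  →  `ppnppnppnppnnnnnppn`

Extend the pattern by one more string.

nnnnppnnnnnppnnnnnppnnnnnppnppnppnppnppnnnnnppn

φ(ppnppnppnppnnnnnppn) expands symbol-by-symbol to nn nn ppn nn nn ppn nn nn ppn nn nn ppn ppn ppn ppn ppn nn nn ppn; joining the 19 pieces gives the next term.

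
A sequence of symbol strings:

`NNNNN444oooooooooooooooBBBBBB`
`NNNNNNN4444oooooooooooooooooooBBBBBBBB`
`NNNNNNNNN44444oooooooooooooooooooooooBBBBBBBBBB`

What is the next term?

NNNNNNNNNNN444444oooooooooooooooooooooooooooBBBBBBBBBBBB

Term n consists of 2n-1 N's, followed by n 4's, followed by 4n+3 o's, followed by 2n B's, where the shown terms are n = 3, 4, 5.
At n = 6 the blocks have lengths 11, 6, 27, 12.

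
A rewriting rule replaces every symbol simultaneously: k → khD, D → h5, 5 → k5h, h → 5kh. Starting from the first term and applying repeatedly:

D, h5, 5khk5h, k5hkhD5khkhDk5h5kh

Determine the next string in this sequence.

Replace each of the 18 characters of k5hkhD5khkhDk5h5kh in place — khD k5h 5kh khD 5kh h5 k5h khD 5kh khD 5kh h5 khD k5h 5kh k5h khD 5kh — and concatenate.

khDk5h5khkhD5khh5k5hkhD5khkhD5khh5khDk5h5khk5hkhD5kh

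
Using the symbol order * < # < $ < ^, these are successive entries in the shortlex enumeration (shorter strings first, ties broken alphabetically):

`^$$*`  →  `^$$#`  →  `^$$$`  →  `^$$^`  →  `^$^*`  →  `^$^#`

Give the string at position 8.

^$^^

Continuing the enumeration 2 steps past ^$^#: ^$^# → ^$^$ → (answer).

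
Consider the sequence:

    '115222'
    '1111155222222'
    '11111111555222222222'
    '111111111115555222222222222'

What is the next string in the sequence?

1111111111111155555222222222222222

Term n consists of 3n-1 1's, followed by n 5's, followed by 3n 2's (n = 1, 2, …).
For the next term, n = 5, so the run lengths are 14, 5, 15.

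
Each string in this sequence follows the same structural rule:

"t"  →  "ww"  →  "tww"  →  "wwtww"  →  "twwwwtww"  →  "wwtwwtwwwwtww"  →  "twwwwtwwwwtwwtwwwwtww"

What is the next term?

This is a Fibonacci-style word recurrence s(k) = s(k−2)·s(k−1): e.g. t·ww = tww.
The next term joins wwtwwtwwwwtww and twwwwtwwwwtwwtwwwwtww.

wwtwwtwwwwtwwtwwwwtwwwwtwwtwwwwtww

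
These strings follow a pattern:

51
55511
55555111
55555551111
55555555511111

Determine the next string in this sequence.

Each string has the form 5^{2n-1} 1^{n} (n = 1, 2, …).
Setting n = 6 gives 11, 6 characters in each block.

55555555555111111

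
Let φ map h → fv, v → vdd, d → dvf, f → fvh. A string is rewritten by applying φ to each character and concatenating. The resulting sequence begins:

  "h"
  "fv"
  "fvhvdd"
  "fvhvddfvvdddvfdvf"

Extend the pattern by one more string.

Applying the rule to each of the 17 symbols of fvhvddfvvdddvfdvf gives the pieces fvh vdd fv vdd dvf dvf fvh vdd vdd dvf dvf dvf vdd fvh dvf vdd fvh, which concatenate to the answer.

fvhvddfvvdddvfdvffvhvddvdddvfdvfdvfvddfvhdvfvddfvh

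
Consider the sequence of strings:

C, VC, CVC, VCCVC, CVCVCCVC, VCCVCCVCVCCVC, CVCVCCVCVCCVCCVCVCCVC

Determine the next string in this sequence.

From term 3 onward, concatenate the second-to-last term with the last: C·VC = CVC, VC·CVC = VCCVC, …
Continuing: VCCVCCVCVCCVC · CVCVCCVCVCCVCCVCVCCVC gives term 8.

VCCVCCVCVCCVCCVCVCCVCVCCVCCVCVCCVC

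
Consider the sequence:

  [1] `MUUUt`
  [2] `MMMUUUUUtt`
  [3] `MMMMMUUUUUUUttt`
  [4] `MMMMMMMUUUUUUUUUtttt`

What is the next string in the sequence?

Each string has the form M^{2n-1} U^{2n+1} t^{n} (n = 1, 2, …).
Setting n = 5 gives 9, 11, 5 characters in each block.

MMMMMMMMMUUUUUUUUUUUttttt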